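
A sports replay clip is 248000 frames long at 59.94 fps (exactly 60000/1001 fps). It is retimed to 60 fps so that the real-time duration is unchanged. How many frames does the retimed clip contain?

Target frames = source frames × (target rate / source rate) = 248000 × (60)/(60000/1001) = 248000 × 1001/1000 = 248248.

248248 frames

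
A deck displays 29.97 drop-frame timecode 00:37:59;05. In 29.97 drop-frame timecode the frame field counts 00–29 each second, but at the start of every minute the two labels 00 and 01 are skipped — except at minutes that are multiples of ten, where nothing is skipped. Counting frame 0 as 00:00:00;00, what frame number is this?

68307

Complete 10-minute blocks: 3, each 17982 frames → 53946.
Remaining 7 whole minutes in the current block: 1800 + 6 × 1798 = 12588 frames.
Within the current minute: 59 × 30 + 5 − 2 = 1773 (labels ;00/;01 skipped at this minute). Total = 53946 + 12588 + 1773 = 68307.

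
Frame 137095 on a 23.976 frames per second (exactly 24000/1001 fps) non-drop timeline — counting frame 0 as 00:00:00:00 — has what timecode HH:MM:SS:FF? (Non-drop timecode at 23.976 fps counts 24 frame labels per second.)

137095 ÷ 24 = 5712 full seconds, remainder 7 frames.
5712 s = 1 h 35 min 12 s.
Timecode: 01:35:12:07.

01:35:12:07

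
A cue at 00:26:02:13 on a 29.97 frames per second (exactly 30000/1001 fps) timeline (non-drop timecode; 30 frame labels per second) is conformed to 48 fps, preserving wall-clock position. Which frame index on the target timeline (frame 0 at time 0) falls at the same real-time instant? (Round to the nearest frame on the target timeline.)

Source frame index: (0×3600 + 26×60 + 2) × 30 + 13 = 46873.
Real time: 46873 / (30000/1001) = 46919873/30000 s.
Target frame: (46919873/30000) × (48) = 46919873/625 ≈ 75071.797 → 75072.

frame 75072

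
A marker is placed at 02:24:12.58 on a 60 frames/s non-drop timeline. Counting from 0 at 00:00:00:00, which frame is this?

519178

Total seconds to the label: (2 × 3600 + 24 × 60 + 12) = 8652.
Frame index = 8652 × 60 + 58 = 519178.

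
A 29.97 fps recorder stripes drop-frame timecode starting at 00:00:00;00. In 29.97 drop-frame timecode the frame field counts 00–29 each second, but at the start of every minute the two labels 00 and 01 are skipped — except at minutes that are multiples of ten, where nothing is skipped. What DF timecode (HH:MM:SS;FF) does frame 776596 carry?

Ten DF minutes hold 17982 frames, so frame 776596 lies in block 43 (frames 773226–791207) with 3370 frames into that block.
The block's first minute is 1800 frames and the rest 1798 each; 3370 frames reaches minute 1, so 43 × 18 + 1 × 2 = 776 labels have been skipped so far.
Adding those back, label number 776596 + 776 = 777372 at 30 labels/s is 25912 s + 12 f = 7 h 11 min 52 s frame 12, i.e. 07:11:52;12.

07:11:52;12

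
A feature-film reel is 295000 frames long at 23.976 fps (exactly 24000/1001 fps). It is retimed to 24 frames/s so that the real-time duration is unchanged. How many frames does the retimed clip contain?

295295 frames

Target frames = source frames × (target rate / source rate) = 295000 × (24)/(24000/1001) = 295000 × 1001/1000 = 295295.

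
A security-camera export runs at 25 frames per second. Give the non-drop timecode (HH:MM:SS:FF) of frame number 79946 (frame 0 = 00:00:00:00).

00:53:17:21

79946 ÷ 25 = 3197 full seconds, remainder 21 frames.
3197 s = 0 h 53 min 17 s.
Timecode: 00:53:17:21.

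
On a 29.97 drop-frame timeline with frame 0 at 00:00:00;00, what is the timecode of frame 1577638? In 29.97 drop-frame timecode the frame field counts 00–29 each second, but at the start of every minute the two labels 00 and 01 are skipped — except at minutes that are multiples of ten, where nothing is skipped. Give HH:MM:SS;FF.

14:37:20;18

Ten DF minutes hold 17982 frames, so frame 1577638 lies in block 87 (frames 1564434–1582415) with 13204 frames into that block.
The block's first minute is 1800 frames and the rest 1798 each; 13204 frames reaches minute 7, so 87 × 18 + 7 × 2 = 1580 labels have been skipped so far.
Adding those back, label number 1577638 + 1580 = 1579218 at 30 labels/s is 52640 s + 18 f = 14 h 37 min 20 s frame 18, i.e. 14:37:20;18.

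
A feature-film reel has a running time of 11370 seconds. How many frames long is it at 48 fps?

Frames = 11370 × 48 = 545760.

545760 frames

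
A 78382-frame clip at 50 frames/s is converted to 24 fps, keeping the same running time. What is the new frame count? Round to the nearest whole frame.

37623 frames

Frames at target rate = 78382 × (24) / (50) = 940584/25 ≈ 37623.360.
Nearest whole frame: 37623.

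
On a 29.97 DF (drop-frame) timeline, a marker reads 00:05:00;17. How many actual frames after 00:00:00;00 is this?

9007

Complete 10-minute blocks: 0, each 17982 frames → 0.
Remaining 5 whole minutes in the current block: 1800 + 4 × 1798 = 8992 frames.
Within the current minute: 0 × 30 + 17 − 2 = 15 (labels ;00/;01 skipped at this minute). Total = 0 + 8992 + 15 = 9007.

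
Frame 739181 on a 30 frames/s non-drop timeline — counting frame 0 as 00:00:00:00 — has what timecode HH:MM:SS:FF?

06:50:39:11

739181 ÷ 30 = 24639 full seconds, remainder 11 frames.
24639 s = 6 h 50 min 39 s.
Timecode: 06:50:39:11.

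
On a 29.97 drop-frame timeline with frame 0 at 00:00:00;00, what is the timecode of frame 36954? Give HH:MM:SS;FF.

00:20:33;00

Each 10-minute DF block holds 10 × 60 × 30 − 9 × 2 = 17982 frames. 36954 ÷ 17982 → 2 full blocks, remainder 990.
Within the partial block the first minute is 1800 frames and each further minute 1798, so 0 further minute boundaries passed. Total skipped labels = 18 × 2 + 2 × 0 = 36.
Non-drop label index = 36954 + 36 = 36990; at 30 labels/s that is 00:20:33:00, i.e. DF 00:20:33;00.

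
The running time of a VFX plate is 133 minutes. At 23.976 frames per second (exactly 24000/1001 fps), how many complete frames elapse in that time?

133 min = 7980 s.
Frames = 7980 × 24000/1001 = 27360000/143 ≈ 191328.6713.
Complete frames: 191328.

191328 frames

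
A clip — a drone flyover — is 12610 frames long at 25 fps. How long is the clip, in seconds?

504.4 seconds

Running time = 12610 / (25) = 504.4 s.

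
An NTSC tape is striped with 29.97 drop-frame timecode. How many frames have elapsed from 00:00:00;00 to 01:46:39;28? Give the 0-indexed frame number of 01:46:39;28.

191806

As if non-drop at 30 labels/s: (1 × 3600 + 46 × 60 + 39) × 30 + 28 = 191998.
Minute boundaries passed: 106; those not divisible by 10: 106 − 10 = 96; dropped labels = 2 × 96 = 192.
Actual frame index = 191998 − 192 = 191806.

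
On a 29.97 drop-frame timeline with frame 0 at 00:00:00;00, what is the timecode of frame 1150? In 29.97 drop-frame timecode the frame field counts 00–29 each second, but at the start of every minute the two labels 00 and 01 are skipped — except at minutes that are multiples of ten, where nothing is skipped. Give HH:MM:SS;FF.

Each 10-minute DF block holds 10 × 60 × 30 − 9 × 2 = 17982 frames. 1150 ÷ 17982 → 0 full blocks, remainder 1150.
Within the partial block the first minute is 1800 frames and each further minute 1798, so 0 further minute boundaries passed. Total skipped labels = 18 × 0 + 2 × 0 = 0.
Non-drop label index = 1150 + 0 = 1150; at 30 labels/s that is 00:00:38:10, i.e. DF 00:00:38;10.

00:00:38;10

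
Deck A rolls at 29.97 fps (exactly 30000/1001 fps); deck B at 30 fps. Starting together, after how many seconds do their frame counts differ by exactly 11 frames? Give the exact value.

The gap grows by |30 − 30000/1001| = 30/1001 frames per second.
Time for a 11-frame gap: 11 ÷ (30/1001) = 11011/30 s.

11011/30 seconds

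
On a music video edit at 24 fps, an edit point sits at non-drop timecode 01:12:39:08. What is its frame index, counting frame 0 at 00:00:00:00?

Total seconds to the label: (1 × 3600 + 12 × 60 + 39) = 4359.
Frame index = 4359 × 24 + 8 = 104624.

frame 104624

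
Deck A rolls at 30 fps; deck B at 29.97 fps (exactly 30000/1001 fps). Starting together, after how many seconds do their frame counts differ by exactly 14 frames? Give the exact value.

7007/15 seconds

The gap grows by |30000/1001 − 30| = 30/1001 frames per second.
Time for a 14-frame gap: 14 ÷ (30/1001) = 7007/15 s.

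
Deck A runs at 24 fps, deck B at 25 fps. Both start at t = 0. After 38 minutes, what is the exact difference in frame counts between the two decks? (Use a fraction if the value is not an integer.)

2280 frames

38 min = 2280 s.
A emits 24 × 2280 = 54720 frames; B emits 25 × 2280 = 57000.
Difference = 2280 frames; B is ahead of A.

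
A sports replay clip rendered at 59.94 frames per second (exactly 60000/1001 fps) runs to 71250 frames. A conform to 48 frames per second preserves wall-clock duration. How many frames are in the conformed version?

57057 frames

Target frames = source frames × (target rate / source rate) = 71250 × (48)/(60000/1001) = 71250 × 1001/1250 = 57057.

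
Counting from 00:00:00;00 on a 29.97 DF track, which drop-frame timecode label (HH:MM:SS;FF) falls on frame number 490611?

04:32:50;01

Ten DF minutes hold 17982 frames, so frame 490611 lies in block 27 (frames 485514–503495) with 5097 frames into that block.
The block's first minute is 1800 frames and the rest 1798 each; 5097 frames reaches minute 2, so 27 × 18 + 2 × 2 = 490 labels have been skipped so far.
Adding those back, label number 490611 + 490 = 491101 at 30 labels/s is 16370 s + 1 f = 4 h 32 min 50 s frame 1, i.e. 04:32:50;01.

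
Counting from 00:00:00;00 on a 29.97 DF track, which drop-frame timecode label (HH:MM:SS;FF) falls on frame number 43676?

00:24:17;10

Ten DF minutes hold 17982 frames, so frame 43676 lies in block 2 (frames 35964–53945) with 7712 frames into that block.
The block's first minute is 1800 frames and the rest 1798 each; 7712 frames reaches minute 4, so 2 × 18 + 4 × 2 = 44 labels have been skipped so far.
Adding those back, label number 43676 + 44 = 43720 at 30 labels/s is 1457 s + 10 f = 0 h 24 min 17 s frame 10, i.e. 00:24:17;10.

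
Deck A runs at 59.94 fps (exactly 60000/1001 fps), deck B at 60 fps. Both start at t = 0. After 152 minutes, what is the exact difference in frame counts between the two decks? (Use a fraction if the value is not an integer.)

152 min = 9120 s.
A emits 60000/1001 × 9120 = 547200000/1001 frames; B emits 60 × 9120 = 547200.
Difference = 547200/1001 frames (≈ 546.6533); B is ahead of A.

547200/1001 frames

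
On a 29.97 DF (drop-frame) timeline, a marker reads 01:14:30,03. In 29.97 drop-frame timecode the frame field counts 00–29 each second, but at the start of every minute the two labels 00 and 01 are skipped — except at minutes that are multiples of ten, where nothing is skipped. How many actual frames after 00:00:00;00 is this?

133969

Complete 10-minute blocks: 7, each 17982 frames → 125874.
Remaining 4 whole minutes in the current block: 1800 + 3 × 1798 = 7194 frames.
Within the current minute: 30 × 30 + 3 − 2 = 901 (labels ;00/;01 skipped at this minute). Total = 125874 + 7194 + 901 = 133969.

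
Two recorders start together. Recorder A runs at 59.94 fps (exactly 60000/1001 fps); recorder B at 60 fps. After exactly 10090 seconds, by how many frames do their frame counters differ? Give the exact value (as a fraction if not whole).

605400/1001 frames

A emits 60000/1001 × 10090 = 605400000/1001 frames; B emits 60 × 10090 = 605400.
Difference = 605400/1001 frames (≈ 604.7952); B is ahead of A.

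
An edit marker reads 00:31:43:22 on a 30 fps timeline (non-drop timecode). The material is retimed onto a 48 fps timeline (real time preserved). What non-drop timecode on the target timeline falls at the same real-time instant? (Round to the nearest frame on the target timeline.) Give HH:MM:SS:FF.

00:31:43:35

Source frame index: (0×3600 + 31×60 + 43) × 30 + 22 = 57112.
Real time: 57112 / (30) = 28556/15 s.
Target frame: (28556/15) × (48) = 456896/5 ≈ 91379.200 → 91379.
At 48 labels/s: frame 91379 → 00:31:43:35.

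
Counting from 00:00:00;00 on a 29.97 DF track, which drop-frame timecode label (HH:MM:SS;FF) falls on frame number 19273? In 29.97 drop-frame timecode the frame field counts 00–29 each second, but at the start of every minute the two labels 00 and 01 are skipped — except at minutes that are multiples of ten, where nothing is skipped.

Each 10-minute DF block holds 10 × 60 × 30 − 9 × 2 = 17982 frames. 19273 ÷ 17982 → 1 full block, remainder 1291.
Within the partial block the first minute is 1800 frames and each further minute 1798, so 0 further minute boundaries passed. Total skipped labels = 18 × 1 + 2 × 0 = 18.
Non-drop label index = 19273 + 18 = 19291; at 30 labels/s that is 00:10:43:01, i.e. DF 00:10:43;01.

00:10:43;01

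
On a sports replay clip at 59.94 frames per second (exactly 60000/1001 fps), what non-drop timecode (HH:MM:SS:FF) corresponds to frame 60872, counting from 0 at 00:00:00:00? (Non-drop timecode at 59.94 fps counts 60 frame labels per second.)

60872 ÷ 60 = 1014 full seconds, remainder 32 frames.
1014 s = 0 h 16 min 54 s.
Timecode: 00:16:54:32.

00:16:54:32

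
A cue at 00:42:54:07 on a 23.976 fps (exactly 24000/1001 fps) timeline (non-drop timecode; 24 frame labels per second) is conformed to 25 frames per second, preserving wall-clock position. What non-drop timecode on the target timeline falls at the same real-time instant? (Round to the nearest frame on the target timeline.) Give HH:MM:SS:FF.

00:42:56:22

Source frame index: (0×3600 + 42×60 + 54) × 24 + 7 = 61783.
Real time: 61783 / (24000/1001) = 61844783/24000 s.
Target frame: (61844783/24000) × (25) = 61844783/960 ≈ 64421.649 → 64422.
At 25 labels/s: frame 64422 → 00:42:56:22.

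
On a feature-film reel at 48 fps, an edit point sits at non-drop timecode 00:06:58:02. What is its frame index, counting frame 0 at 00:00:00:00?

20066

Total seconds to the label: (0 × 3600 + 6 × 60 + 58) = 418.
Frame index = 418 × 48 + 2 = 20066.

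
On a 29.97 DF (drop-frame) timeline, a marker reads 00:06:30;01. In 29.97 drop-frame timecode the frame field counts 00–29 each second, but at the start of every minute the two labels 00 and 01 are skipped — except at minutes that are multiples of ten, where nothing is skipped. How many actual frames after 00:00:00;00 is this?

11689

As if non-drop at 30 labels/s: (0 × 3600 + 6 × 60 + 30) × 30 + 1 = 11701.
Minute boundaries passed: 6; those not divisible by 10: 6 − 0 = 6; dropped labels = 2 × 6 = 12.
Actual frame index = 11701 − 12 = 11689.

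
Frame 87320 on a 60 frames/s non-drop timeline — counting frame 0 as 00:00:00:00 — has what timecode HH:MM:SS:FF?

87320 ÷ 60 = 1455 full seconds, remainder 20 frames.
1455 s = 0 h 24 min 15 s.
Timecode: 00:24:15:20.

00:24:15:20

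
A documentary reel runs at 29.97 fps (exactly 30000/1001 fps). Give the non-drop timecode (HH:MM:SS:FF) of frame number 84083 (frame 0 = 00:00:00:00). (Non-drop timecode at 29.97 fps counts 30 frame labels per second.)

00:46:42:23

84083 ÷ 30 = 2802 full seconds, remainder 23 frames.
2802 s = 0 h 46 min 42 s.
Timecode: 00:46:42:23.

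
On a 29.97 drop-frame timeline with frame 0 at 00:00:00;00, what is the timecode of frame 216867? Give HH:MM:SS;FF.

Ten DF minutes hold 17982 frames, so frame 216867 lies in block 12 (frames 215784–233765) with 1083 frames into that block.
The block's first minute is 1800 frames and the rest 1798 each; 1083 frames reaches minute 0, so 12 × 18 + 0 × 2 = 216 labels have been skipped so far.
Adding those back, label number 216867 + 216 = 217083 at 30 labels/s is 7236 s + 3 f = 2 h 0 min 36 s frame 3, i.e. 02:00:36;03.

02:00:36;03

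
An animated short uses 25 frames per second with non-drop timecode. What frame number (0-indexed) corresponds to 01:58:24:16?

177616

Total seconds to the label: (1 × 3600 + 58 × 60 + 24) = 7104.
Frame index = 7104 × 25 + 16 = 177616.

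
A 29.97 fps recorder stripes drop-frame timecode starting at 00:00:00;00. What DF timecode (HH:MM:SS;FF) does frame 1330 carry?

00:00:44;10

Each 10-minute DF block holds 10 × 60 × 30 − 9 × 2 = 17982 frames. 1330 ÷ 17982 → 0 full blocks, remainder 1330.
Within the partial block the first minute is 1800 frames and each further minute 1798, so 0 further minute boundaries passed. Total skipped labels = 18 × 0 + 2 × 0 = 0.
Non-drop label index = 1330 + 0 = 1330; at 30 labels/s that is 00:00:44:10, i.e. DF 00:00:44;10.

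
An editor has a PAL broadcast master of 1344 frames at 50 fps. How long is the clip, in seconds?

26.88 seconds

Running time = 1344 / (50) = 26.88 s.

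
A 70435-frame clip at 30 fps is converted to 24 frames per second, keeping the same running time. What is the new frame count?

Target frames = source frames × (target rate / source rate) = 70435 × (24)/(30) = 70435 × 4/5 = 56348.

56348 frames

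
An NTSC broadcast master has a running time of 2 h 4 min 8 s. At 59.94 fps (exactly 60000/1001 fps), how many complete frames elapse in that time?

446433 frames

2 h 4 min 8 s = 7448 s.
Frames = 7448 × 60000/1001 = 63840000/143 ≈ 446433.5664.
Complete frames: 446433.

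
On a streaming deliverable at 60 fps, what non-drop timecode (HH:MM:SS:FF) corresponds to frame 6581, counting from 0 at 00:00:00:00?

6581 ÷ 60 = 109 full seconds, remainder 41 frames.
109 s = 0 h 1 min 49 s.
Timecode: 00:01:49:41.

00:01:49:41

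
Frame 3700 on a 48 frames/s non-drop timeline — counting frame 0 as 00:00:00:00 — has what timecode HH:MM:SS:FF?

00:01:17:04

3700 ÷ 48 = 77 full seconds, remainder 4 frames.
77 s = 0 h 1 min 17 s.
Timecode: 00:01:17:04.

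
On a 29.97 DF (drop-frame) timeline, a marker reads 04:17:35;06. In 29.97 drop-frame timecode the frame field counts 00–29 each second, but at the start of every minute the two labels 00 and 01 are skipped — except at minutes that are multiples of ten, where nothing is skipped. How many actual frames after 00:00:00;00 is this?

As if non-drop at 30 labels/s: (4 × 3600 + 17 × 60 + 35) × 30 + 6 = 463656.
Minute boundaries passed: 257; those not divisible by 10: 257 − 25 = 232; dropped labels = 2 × 232 = 464.
Actual frame index = 463656 − 464 = 463192.

463192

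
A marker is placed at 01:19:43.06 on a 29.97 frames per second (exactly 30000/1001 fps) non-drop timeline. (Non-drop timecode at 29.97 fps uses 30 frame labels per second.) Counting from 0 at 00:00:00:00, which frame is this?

Total seconds to the label: (1 × 3600 + 19 × 60 + 43) = 4783.
Frame index = 4783 × 30 + 6 = 143496.

frame 143496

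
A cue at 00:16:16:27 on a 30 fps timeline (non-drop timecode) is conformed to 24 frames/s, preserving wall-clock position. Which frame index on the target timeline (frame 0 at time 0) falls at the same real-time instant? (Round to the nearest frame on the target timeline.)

frame 23446

Source frame index: (0×3600 + 16×60 + 16) × 30 + 27 = 29307.
Real time: 29307 / (30) = 9769/10 s.
Target frame: (9769/10) × (24) = 117228/5 ≈ 23445.600 → 23446.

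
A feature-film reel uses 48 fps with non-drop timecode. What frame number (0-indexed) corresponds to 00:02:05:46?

6046

Total seconds to the label: (0 × 3600 + 2 × 60 + 5) = 125.
Frame index = 125 × 48 + 46 = 6046.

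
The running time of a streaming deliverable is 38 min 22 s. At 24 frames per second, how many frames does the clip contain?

38 min 22 s = 2302 s.
Frames = 2302 × 24 = 55248.

55248 frames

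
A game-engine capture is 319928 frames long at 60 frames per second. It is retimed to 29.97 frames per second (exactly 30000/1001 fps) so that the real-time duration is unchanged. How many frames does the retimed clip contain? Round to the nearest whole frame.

159804 frames

Frames at target rate = 319928 × (30000/1001) / (60) = 22852000/143 ≈ 159804.196.
Nearest whole frame: 159804.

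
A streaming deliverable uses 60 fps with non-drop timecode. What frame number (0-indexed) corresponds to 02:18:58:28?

Total seconds to the label: (2 × 3600 + 18 × 60 + 58) = 8338.
Frame index = 8338 × 60 + 28 = 500308.

frame 500308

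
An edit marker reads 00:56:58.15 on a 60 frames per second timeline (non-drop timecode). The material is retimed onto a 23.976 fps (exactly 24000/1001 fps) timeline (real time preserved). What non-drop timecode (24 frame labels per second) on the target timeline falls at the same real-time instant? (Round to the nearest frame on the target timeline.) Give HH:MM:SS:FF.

Source frame index: (0×3600 + 56×60 + 58) × 60 + 15 = 205095.
Real time: 205095 / (60) = 13673/4 s.
Target frame: (13673/4) × (24000/1001) = 7458000/91 ≈ 81956.044 → 81956.
At 24 labels/s: frame 81956 → 00:56:54:20.

00:56:54:20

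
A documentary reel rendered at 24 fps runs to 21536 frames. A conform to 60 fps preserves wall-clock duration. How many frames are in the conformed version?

Target frames = source frames × (target rate / source rate) = 21536 × (60)/(24) = 21536 × 5/2 = 53840.

53840 frames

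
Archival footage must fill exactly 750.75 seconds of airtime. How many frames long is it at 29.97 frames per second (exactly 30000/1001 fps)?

22500 frames

Frames = 750.75 × 30000/1001 = 22500.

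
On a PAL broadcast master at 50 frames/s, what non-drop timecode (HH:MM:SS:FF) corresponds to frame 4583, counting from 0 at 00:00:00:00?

00:01:31:33

4583 ÷ 50 = 91 full seconds, remainder 33 frames.
91 s = 0 h 1 min 31 s.
Timecode: 00:01:31:33.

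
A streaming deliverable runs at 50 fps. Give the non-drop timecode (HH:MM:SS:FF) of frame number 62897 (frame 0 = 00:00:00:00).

62897 ÷ 50 = 1257 full seconds, remainder 47 frames.
1257 s = 0 h 20 min 57 s.
Timecode: 00:20:57:47.

00:20:57:47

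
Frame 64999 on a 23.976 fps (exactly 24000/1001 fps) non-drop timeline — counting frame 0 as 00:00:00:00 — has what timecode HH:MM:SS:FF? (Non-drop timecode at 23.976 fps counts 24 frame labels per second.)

64999 ÷ 24 = 2708 full seconds, remainder 7 frames.
2708 s = 0 h 45 min 8 s.
Timecode: 00:45:08:07.

00:45:08:07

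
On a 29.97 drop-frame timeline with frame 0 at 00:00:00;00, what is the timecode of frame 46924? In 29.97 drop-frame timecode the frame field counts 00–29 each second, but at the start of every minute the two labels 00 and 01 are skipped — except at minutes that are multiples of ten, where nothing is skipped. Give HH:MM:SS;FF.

Each 10-minute DF block holds 10 × 60 × 30 − 9 × 2 = 17982 frames. 46924 ÷ 17982 → 2 full blocks, remainder 10960.
Within the partial block the first minute is 1800 frames and each further minute 1798, so 6 further minute boundaries passed. Total skipped labels = 18 × 2 + 2 × 6 = 48.
Non-drop label index = 46924 + 48 = 46972; at 30 labels/s that is 00:26:05:22, i.e. DF 00:26:05;22.

00:26:05;22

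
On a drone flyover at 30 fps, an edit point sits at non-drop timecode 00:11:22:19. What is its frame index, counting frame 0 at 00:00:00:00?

20479

Total seconds to the label: (0 × 3600 + 11 × 60 + 22) = 682.
Frame index = 682 × 30 + 19 = 20479.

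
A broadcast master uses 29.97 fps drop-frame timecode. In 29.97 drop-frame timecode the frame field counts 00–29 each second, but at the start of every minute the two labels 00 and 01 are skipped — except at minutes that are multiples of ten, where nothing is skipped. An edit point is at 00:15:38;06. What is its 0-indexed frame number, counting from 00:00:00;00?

As if non-drop at 30 labels/s: (0 × 3600 + 15 × 60 + 38) × 30 + 6 = 28146.
Minute boundaries passed: 15; those not divisible by 10: 15 − 1 = 14; dropped labels = 2 × 14 = 28.
Actual frame index = 28146 − 28 = 28118.

28118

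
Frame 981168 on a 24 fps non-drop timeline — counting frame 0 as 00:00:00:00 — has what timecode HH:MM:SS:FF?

981168 ÷ 24 = 40882 full seconds, remainder 0 frames.
40882 s = 11 h 21 min 22 s.
Timecode: 11:21:22:00.

11:21:22:00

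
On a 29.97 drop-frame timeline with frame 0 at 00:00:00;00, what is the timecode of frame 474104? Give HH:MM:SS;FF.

04:23:39;08

Each 10-minute DF block holds 10 × 60 × 30 − 9 × 2 = 17982 frames. 474104 ÷ 17982 → 26 full blocks, remainder 6572.
Within the partial block the first minute is 1800 frames and each further minute 1798, so 3 further minute boundaries passed. Total skipped labels = 18 × 26 + 2 × 3 = 474.
Non-drop label index = 474104 + 474 = 474578; at 30 labels/s that is 04:23:39:08, i.e. DF 04:23:39;08.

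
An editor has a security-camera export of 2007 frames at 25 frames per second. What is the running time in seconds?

Running time = 2007 / (25) = 80.28 s.

80.28 seconds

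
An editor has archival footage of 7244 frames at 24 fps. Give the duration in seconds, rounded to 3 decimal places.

Running time = 7244 × 1/24 = 1811/6 s ≈ 301.833 s.

301.833 seconds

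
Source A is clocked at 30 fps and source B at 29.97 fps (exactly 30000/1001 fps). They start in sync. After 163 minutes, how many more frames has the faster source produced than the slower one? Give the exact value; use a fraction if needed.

163 min = 9780 s.
A emits 30 × 9780 = 293400 frames; B emits 30000/1001 × 9780 = 293400000/1001.
Difference = 293400/1001 frames (≈ 293.1069); B is behind A.

293400/1001 frames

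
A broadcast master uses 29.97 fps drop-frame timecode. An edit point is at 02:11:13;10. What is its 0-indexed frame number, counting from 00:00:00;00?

235964

Complete 10-minute blocks: 13, each 17982 frames → 233766.
Remaining 1 whole minute in the current block: 1800 + 0 × 1798 = 1800 frames.
Within the current minute: 13 × 30 + 10 − 2 = 398 (labels ;00/;01 skipped at this minute). Total = 233766 + 1800 + 398 = 235964.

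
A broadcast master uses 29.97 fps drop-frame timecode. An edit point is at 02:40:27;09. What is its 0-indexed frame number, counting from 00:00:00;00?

288531

Complete 10-minute blocks: 16, each 17982 frames → 287712.
Remaining 0 whole minutes in the current block: 0 frames.
Within the current minute: 27 × 30 + 9 = 819. Total = 287712 + 0 + 819 = 288531.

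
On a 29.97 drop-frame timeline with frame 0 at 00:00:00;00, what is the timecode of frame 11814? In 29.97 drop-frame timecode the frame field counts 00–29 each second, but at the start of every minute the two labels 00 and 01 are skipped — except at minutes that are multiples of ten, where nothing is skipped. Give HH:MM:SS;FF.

Ten DF minutes hold 17982 frames, so frame 11814 lies in block 0 (frames 0–17981) with 11814 frames into that block.
The block's first minute is 1800 frames and the rest 1798 each; 11814 frames reaches minute 6, so 0 × 18 + 6 × 2 = 12 labels have been skipped so far.
Adding those back, label number 11814 + 12 = 11826 at 30 labels/s is 394 s + 6 f = 0 h 6 min 34 s frame 6, i.e. 00:06:34;06.

00:06:34;06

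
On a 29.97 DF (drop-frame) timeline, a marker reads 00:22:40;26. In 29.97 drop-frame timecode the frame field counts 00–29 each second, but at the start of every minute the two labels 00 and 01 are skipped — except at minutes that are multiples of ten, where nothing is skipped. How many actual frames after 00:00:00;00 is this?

As if non-drop at 30 labels/s: (0 × 3600 + 22 × 60 + 40) × 30 + 26 = 40826.
Minute boundaries passed: 22; those not divisible by 10: 22 − 2 = 20; dropped labels = 2 × 20 = 40.
Actual frame index = 40826 − 40 = 40786.

40786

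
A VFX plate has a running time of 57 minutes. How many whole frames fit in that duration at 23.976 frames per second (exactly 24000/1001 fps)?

81998 frames

57 min = 3420 s.
Frames = 3420 × 24000/1001 = 82080000/1001 ≈ 81998.0020.
Complete frames: 81998.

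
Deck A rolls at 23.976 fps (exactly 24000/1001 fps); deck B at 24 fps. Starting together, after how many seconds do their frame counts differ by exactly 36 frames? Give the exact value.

1501.5 seconds

The gap grows by |24 − 24000/1001| = 24/1001 frames per second.
Time for a 36-frame gap: 36 ÷ (24/1001) = 1501.5 s.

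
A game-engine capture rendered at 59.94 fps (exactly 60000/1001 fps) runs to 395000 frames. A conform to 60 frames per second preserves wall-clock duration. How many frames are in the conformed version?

395395 frames

Target frames = source frames × (target rate / source rate) = 395000 × (60)/(60000/1001) = 395000 × 1001/1000 = 395395.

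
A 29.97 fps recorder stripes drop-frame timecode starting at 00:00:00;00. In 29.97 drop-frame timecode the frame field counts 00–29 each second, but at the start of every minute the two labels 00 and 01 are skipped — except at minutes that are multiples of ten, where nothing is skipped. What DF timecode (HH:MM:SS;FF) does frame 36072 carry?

Each 10-minute DF block holds 10 × 60 × 30 − 9 × 2 = 17982 frames. 36072 ÷ 17982 → 2 full blocks, remainder 108.
Within the partial block the first minute is 1800 frames and each further minute 1798, so 0 further minute boundaries passed. Total skipped labels = 18 × 2 + 2 × 0 = 36.
Non-drop label index = 36072 + 36 = 36108; at 30 labels/s that is 00:20:03:18, i.e. DF 00:20:03;18.

00:20:03;18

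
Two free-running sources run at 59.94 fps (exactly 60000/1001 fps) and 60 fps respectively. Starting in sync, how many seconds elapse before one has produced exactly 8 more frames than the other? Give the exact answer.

The gap grows by |60 − 60000/1001| = 60/1001 frames per second.
Time for a 8-frame gap: 8 ÷ (60/1001) = 2002/15 s.

2002/15 seconds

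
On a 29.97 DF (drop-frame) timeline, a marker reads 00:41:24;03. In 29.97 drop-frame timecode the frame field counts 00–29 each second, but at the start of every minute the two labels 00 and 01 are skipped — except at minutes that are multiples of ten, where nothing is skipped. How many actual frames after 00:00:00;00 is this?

74449

Complete 10-minute blocks: 4, each 17982 frames → 71928.
Remaining 1 whole minute in the current block: 1800 + 0 × 1798 = 1800 frames.
Within the current minute: 24 × 30 + 3 − 2 = 721 (labels ;00/;01 skipped at this minute). Total = 71928 + 1800 + 721 = 74449.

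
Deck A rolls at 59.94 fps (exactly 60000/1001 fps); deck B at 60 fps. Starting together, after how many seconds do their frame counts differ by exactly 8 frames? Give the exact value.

The gap grows by |60 − 60000/1001| = 60/1001 frames per second.
Time for a 8-frame gap: 8 ÷ (60/1001) = 2002/15 s.

2002/15 seconds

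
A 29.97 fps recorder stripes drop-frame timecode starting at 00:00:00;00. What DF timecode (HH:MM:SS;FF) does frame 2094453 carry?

19:24:44;29

Each 10-minute DF block holds 10 × 60 × 30 − 9 × 2 = 17982 frames. 2094453 ÷ 17982 → 116 full blocks, remainder 8541.
Within the partial block the first minute is 1800 frames and each further minute 1798, so 4 further minute boundaries passed. Total skipped labels = 18 × 116 + 2 × 4 = 2096.
Non-drop label index = 2094453 + 2096 = 2096549; at 30 labels/s that is 19:24:44:29, i.e. DF 19:24:44;29.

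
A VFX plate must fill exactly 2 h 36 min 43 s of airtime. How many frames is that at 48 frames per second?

451344 frames

2 h 36 min 43 s = 9403 s.
Frames = 9403 × 48 = 451344.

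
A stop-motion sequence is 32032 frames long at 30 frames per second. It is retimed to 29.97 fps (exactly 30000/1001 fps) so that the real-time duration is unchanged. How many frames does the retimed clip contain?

32000 frames

Target frames = source frames × (target rate / source rate) = 32032 × (30000/1001)/(30) = 32032 × 1000/1001 = 32000.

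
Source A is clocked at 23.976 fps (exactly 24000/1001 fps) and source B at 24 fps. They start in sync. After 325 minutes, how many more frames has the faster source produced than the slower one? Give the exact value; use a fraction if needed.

325 min = 19500 s.
A emits 24000/1001 × 19500 = 36000000/77 frames; B emits 24 × 19500 = 468000.
Difference = 36000/77 frames (≈ 467.5325); B is ahead of A.

36000/77 frames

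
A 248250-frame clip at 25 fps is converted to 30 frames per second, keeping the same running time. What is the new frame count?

Target frames = source frames × (target rate / source rate) = 248250 × (30)/(25) = 248250 × 6/5 = 297900.

297900 frames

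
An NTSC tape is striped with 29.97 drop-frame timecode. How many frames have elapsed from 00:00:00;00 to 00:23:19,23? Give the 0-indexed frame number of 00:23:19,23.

As if non-drop at 30 labels/s: (0 × 3600 + 23 × 60 + 19) × 30 + 23 = 41993.
Minute boundaries passed: 23; those not divisible by 10: 23 − 2 = 21; dropped labels = 2 × 21 = 42.
Actual frame index = 41993 − 42 = 41951.

41951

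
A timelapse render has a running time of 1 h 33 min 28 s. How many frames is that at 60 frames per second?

1 h 33 min 28 s = 5608 s.
Frames = 5608 × 60 = 336480.

336480 frames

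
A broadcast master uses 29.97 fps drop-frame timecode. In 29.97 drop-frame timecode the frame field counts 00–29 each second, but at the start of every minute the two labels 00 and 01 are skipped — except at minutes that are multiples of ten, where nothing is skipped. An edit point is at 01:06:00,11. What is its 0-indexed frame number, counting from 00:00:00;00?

Complete 10-minute blocks: 6, each 17982 frames → 107892.
Remaining 6 whole minutes in the current block: 1800 + 5 × 1798 = 10790 frames.
Within the current minute: 0 × 30 + 11 − 2 = 9 (labels ;00/;01 skipped at this minute). Total = 107892 + 10790 + 9 = 118691.

118691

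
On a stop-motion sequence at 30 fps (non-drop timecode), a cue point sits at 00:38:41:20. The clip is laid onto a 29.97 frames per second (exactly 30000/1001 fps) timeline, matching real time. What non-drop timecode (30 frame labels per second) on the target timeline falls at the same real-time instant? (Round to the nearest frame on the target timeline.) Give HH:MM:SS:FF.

00:38:39:10

Source frame index: (0×3600 + 38×60 + 41) × 30 + 20 = 69650.
Real time: 69650 / (30) = 6965/3 s.
Target frame: (6965/3) × (30000/1001) = 9950000/143 ≈ 69580.420 → 69580.
At 30 labels/s: frame 69580 → 00:38:39:10.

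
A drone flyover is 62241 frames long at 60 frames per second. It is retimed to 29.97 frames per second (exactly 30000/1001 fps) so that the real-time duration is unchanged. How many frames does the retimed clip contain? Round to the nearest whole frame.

Frames at target rate = 62241 × (30000/1001) / (60) = 31120500/1001 ≈ 31089.411.
Nearest whole frame: 31089.

31089 frames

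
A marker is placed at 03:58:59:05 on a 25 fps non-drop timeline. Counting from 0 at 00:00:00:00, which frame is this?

358480

Total seconds to the label: (3 × 3600 + 58 × 60 + 59) = 14339.
Frame index = 14339 × 25 + 5 = 358480.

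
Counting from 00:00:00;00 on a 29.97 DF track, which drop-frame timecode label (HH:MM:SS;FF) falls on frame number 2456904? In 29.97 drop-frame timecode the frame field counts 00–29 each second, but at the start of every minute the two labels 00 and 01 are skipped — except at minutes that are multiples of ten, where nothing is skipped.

22:46:18;24

Each 10-minute DF block holds 10 × 60 × 30 − 9 × 2 = 17982 frames. 2456904 ÷ 17982 → 136 full blocks, remainder 11352.
Within the partial block the first minute is 1800 frames and each further minute 1798, so 6 further minute boundaries passed. Total skipped labels = 18 × 136 + 2 × 6 = 2460.
Non-drop label index = 2456904 + 2460 = 2459364; at 30 labels/s that is 22:46:18:24, i.e. DF 22:46:18;24.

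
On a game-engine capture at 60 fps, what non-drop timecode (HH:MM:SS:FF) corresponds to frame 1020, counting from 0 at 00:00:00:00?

00:00:17:00

1020 ÷ 60 = 17 full seconds, remainder 0 frames.
17 s = 0 h 0 min 17 s.
Timecode: 00:00:17:00.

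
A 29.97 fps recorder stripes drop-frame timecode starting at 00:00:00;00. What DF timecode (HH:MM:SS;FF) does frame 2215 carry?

00:01:13;27

Each 10-minute DF block holds 10 × 60 × 30 − 9 × 2 = 17982 frames. 2215 ÷ 17982 → 0 full blocks, remainder 2215.
Within the partial block the first minute is 1800 frames and each further minute 1798, so 1 further minute boundary passed. Total skipped labels = 18 × 0 + 2 × 1 = 2.
Non-drop label index = 2215 + 2 = 2217; at 30 labels/s that is 00:01:13:27, i.e. DF 00:01:13;27.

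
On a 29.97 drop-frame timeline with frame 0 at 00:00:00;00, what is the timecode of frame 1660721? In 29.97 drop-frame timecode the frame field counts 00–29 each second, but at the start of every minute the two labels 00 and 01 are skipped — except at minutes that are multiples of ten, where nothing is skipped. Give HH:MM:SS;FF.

15:23:32;23

Each 10-minute DF block holds 10 × 60 × 30 − 9 × 2 = 17982 frames. 1660721 ÷ 17982 → 92 full blocks, remainder 6377.
Within the partial block the first minute is 1800 frames and each further minute 1798, so 3 further minute boundaries passed. Total skipped labels = 18 × 92 + 2 × 3 = 1662.
Non-drop label index = 1660721 + 1662 = 1662383; at 30 labels/s that is 15:23:32:23, i.e. DF 15:23:32;23.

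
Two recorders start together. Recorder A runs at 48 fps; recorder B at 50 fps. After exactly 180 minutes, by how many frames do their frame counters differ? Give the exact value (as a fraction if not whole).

21600 frames

180 min = 10800 s.
A emits 48 × 10800 = 518400 frames; B emits 50 × 10800 = 540000.
Difference = 21600 frames; B is ahead of A.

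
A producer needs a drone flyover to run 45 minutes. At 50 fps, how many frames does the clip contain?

45 min = 2700 s.
Frames = 2700 × 50 = 135000.

135000 frames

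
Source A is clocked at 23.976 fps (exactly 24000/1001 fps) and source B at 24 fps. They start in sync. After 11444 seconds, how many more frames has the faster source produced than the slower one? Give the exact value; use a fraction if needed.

274656/1001 frames

A emits 24000/1001 × 11444 = 274656000/1001 frames; B emits 24 × 11444 = 274656.
Difference = 274656/1001 frames (≈ 274.3816); B is ahead of A.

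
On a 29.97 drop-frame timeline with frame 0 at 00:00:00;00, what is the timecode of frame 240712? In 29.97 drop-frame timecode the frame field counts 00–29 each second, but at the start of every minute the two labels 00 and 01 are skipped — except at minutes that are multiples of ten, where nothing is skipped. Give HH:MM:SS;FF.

02:13:51;22

Each 10-minute DF block holds 10 × 60 × 30 − 9 × 2 = 17982 frames. 240712 ÷ 17982 → 13 full blocks, remainder 6946.
Within the partial block the first minute is 1800 frames and each further minute 1798, so 3 further minute boundaries passed. Total skipped labels = 18 × 13 + 2 × 3 = 240.
Non-drop label index = 240712 + 240 = 240952; at 30 labels/s that is 02:13:51:22, i.e. DF 02:13:51;22.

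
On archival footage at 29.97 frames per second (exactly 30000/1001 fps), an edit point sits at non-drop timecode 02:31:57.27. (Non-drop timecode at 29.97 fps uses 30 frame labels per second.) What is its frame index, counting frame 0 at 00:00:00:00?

frame 273537

Total seconds to the label: (2 × 3600 + 31 × 60 + 57) = 9117.
Frame index = 9117 × 30 + 27 = 273537.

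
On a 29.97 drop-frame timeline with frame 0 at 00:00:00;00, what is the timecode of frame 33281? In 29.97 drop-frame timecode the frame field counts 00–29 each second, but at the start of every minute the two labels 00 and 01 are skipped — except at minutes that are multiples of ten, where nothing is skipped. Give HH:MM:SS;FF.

00:18:30;15

Ten DF minutes hold 17982 frames, so frame 33281 lies in block 1 (frames 17982–35963) with 15299 frames into that block.
The block's first minute is 1800 frames and the rest 1798 each; 15299 frames reaches minute 8, so 1 × 18 + 8 × 2 = 34 labels have been skipped so far.
Adding those back, label number 33281 + 34 = 33315 at 30 labels/s is 1110 s + 15 f = 0 h 18 min 30 s frame 15, i.e. 00:18:30;15.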